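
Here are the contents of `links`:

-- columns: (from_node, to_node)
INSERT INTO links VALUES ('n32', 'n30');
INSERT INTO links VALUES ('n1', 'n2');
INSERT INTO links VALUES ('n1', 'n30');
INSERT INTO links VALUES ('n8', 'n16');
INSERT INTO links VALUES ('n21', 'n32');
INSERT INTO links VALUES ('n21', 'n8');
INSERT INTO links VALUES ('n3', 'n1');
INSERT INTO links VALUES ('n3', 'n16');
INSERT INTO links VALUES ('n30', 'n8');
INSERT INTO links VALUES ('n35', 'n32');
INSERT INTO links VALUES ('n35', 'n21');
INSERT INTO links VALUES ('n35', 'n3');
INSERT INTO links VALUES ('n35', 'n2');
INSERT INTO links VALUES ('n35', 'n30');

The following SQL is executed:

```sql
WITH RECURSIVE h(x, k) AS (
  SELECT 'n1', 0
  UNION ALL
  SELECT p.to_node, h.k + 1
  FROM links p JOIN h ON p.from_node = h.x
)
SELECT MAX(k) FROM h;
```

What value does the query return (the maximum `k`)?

Base: (n1, k=0).
Iteration 1: edges from {n1} -> (n2, k=1), (n30, k=1).
Iteration 2: edges from {n2,n30} -> (n8, k=2).
Iteration 3: edges from {n8} -> (n16, k=3).
Iteration 4: no outgoing edges from {n16}; recursion stops.
k values: 0, 1, 1, 2, 3; the maximum is 3.

3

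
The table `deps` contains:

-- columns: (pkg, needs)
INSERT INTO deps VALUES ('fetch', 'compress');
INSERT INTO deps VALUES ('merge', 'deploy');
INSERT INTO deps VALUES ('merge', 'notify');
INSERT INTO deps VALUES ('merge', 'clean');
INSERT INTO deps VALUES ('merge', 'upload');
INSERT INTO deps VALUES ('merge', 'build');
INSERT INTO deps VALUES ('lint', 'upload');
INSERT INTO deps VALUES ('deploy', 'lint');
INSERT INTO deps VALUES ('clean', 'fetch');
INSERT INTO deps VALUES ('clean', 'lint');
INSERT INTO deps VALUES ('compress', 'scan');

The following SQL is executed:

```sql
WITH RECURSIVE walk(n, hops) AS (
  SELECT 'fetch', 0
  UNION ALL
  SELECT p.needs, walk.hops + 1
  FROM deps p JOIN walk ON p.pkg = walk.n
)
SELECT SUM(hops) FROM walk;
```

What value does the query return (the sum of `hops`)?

3

Base: (fetch, hops=0).
Iteration 1: edges from {fetch} -> (compress, hops=1).
Iteration 2: edges from {compress} -> (scan, hops=2).
Iteration 3: no outgoing edges from {scan}; recursion stops.
SUM(hops) = 0 + 1 + 2 = 3.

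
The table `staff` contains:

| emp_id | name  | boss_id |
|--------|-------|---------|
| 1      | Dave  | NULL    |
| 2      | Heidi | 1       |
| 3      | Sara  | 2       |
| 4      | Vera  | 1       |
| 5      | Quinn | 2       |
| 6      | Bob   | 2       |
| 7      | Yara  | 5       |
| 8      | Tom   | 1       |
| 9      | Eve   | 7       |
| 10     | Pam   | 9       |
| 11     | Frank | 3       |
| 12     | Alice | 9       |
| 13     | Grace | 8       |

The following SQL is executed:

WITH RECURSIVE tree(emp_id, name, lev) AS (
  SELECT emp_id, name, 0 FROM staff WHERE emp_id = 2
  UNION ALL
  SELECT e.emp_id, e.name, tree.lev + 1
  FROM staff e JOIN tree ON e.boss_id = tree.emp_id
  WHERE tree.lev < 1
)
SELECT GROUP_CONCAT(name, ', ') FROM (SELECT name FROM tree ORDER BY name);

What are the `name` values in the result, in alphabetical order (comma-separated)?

Base: emp_id=2 (Heidi) at lev 0.
Iteration 1: rows with boss_id in {2} -> Sara (id 3, lev 1), Quinn (id 5, lev 1), Bob (id 6, lev 1).
Iteration 2: lev < 1 fails for all current rows; recursion stops.

Bob, Heidi, Quinn, Sara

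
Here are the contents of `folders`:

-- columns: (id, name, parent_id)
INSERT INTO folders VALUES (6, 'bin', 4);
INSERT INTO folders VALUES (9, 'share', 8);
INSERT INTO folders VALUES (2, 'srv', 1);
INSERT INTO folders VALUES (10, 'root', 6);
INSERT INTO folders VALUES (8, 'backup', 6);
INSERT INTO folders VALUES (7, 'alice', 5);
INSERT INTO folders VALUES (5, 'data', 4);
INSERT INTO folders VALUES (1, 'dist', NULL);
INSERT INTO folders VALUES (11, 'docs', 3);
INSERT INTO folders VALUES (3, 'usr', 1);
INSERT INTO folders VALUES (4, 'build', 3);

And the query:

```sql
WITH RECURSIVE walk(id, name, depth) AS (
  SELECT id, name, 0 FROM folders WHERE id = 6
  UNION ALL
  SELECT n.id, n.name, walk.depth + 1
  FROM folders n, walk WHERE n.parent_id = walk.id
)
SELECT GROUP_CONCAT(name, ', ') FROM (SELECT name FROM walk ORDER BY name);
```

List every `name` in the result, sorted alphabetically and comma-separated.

backup, bin, root, share

Base: id=6 (bin) at depth 0.
Iteration 1: rows with parent_id in {6} -> backup (id 8, depth 1), root (id 10, depth 1).
Iteration 2: rows with parent_id in {8,10} -> share (id 9, depth 2).
Iteration 3: no rows with parent_id in {9}; recursion stops.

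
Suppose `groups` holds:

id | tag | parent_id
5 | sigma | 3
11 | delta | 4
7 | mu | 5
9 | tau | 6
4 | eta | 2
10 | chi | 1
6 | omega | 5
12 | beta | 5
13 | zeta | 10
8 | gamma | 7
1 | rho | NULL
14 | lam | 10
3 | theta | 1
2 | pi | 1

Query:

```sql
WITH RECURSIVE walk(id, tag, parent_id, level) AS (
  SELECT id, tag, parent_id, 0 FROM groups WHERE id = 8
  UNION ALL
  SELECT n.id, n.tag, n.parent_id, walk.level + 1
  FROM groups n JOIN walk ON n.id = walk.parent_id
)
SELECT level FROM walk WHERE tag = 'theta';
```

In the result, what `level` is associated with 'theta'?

3

Base: id=8 (gamma), parent_id=7, level 0.
Iteration 1: join on id=7 -> mu (id 7, parent_id=5, level 1).
Iteration 2: join on id=5 -> sigma (id 5, parent_id=3, level 2).
Iteration 3: join on id=3 -> theta (id 3, parent_id=1, level 3).
Iteration 4: join on id=1 -> rho (id 1, parent_id=NULL, level 4).
Iteration 5: parent_id is NULL; no match; recursion stops.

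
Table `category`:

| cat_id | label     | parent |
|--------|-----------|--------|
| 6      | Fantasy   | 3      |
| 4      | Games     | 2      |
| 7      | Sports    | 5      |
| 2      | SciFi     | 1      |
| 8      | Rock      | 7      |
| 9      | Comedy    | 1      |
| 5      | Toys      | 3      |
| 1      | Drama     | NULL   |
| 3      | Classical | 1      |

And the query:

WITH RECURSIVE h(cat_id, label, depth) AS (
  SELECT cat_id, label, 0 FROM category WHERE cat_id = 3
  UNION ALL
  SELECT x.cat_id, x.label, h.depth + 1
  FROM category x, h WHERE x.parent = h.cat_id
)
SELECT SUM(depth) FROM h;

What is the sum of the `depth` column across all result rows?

7

Base: cat_id=3 (Classical) at depth 0.
Iteration 1: rows with parent in {3} -> Toys (id 5, depth 1), Fantasy (id 6, depth 1).
Iteration 2: rows with parent in {5,6} -> Sports (id 7, depth 2).
Iteration 3: rows with parent in {7} -> Rock (id 8, depth 3).
Iteration 4: no rows with parent in {8}; recursion stops.
SUM(depth) = 0 + 1 + 1 + 2 + 3 = 7.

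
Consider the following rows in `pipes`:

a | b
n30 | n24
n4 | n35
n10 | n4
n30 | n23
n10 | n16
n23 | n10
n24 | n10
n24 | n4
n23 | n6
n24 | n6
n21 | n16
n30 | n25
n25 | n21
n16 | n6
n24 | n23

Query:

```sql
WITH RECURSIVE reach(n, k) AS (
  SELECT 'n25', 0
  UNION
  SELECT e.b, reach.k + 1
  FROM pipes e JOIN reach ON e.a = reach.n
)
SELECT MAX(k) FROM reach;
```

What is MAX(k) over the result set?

3

Base: (n25, k=0).
Iteration 1: edges from {n25} -> (n21, k=1).
Iteration 2: edges from {n21} -> (n16, k=2).
Iteration 3: edges from {n16} -> (n6, k=3).
Iteration 4: no outgoing edges from {n6}; recursion stops.
k values: 0, 1, 2, 3; the maximum is 3.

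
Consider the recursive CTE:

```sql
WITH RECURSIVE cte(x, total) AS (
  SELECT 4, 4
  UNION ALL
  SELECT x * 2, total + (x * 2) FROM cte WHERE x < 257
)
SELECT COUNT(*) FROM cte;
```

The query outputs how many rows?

Base: x=4, total=4.
Iteration 1: 4 < 257 holds -> x = 4 * 2 = 8, total = 4 + 8 = 12.
Iteration 2: 8 < 257 holds -> x = 8 * 2 = 16, total = 12 + 16 = 28.
Iteration 3: 16 < 257 holds -> x = 16 * 2 = 32, total = 28 + 32 = 60.
Iteration 4: 32 < 257 holds -> x = 32 * 2 = 64, total = 60 + 64 = 124.
Iteration 5: 64 < 257 holds -> x = 64 * 2 = 128, total = 124 + 128 = 252.
Iteration 6: 128 < 257 holds -> x = 128 * 2 = 256, total = 252 + 256 = 508.
Iteration 7: 256 < 257 holds -> x = 256 * 2 = 512, total = 508 + 512 = 1020.
Iteration 8: 512 < 257 fails; recursion stops.
Total rows emitted: 8.

8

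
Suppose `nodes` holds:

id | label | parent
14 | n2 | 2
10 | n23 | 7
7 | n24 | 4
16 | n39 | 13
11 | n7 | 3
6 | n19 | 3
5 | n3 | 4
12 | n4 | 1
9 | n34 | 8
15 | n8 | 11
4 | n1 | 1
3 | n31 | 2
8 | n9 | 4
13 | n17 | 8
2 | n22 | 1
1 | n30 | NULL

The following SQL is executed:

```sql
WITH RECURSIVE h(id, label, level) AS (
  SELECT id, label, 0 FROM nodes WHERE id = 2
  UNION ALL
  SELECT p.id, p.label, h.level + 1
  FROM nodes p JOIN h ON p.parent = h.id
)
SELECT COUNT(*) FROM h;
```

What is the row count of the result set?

6

Base: id=2 (n22) at level 0.
Iteration 1: rows with parent in {2} -> n31 (id 3, level 1), n2 (id 14, level 1).
Iteration 2: rows with parent in {3,14} -> n19 (id 6, level 2), n7 (id 11, level 2).
Iteration 3: rows with parent in {6,11} -> n8 (id 15, level 3).
Iteration 4: no rows with parent in {15}; recursion stops.
Total rows emitted: 6.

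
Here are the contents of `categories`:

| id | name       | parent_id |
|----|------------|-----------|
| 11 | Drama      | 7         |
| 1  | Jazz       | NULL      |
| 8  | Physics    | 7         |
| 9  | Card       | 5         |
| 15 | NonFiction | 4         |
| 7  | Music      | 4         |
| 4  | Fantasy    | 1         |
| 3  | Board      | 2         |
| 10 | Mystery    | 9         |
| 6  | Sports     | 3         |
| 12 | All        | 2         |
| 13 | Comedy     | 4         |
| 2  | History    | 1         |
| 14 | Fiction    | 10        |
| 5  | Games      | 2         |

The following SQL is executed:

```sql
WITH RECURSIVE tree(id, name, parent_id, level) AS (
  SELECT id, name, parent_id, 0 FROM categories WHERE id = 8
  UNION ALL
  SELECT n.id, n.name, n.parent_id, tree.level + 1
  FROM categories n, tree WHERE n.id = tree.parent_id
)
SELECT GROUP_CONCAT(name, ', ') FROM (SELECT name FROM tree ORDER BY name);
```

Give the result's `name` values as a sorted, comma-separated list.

Fantasy, Jazz, Music, Physics

Base: id=8 (Physics), parent_id=7, level 0.
Iteration 1: join on id=7 -> Music (id 7, parent_id=4, level 1).
Iteration 2: join on id=4 -> Fantasy (id 4, parent_id=1, level 2).
Iteration 3: join on id=1 -> Jazz (id 1, parent_id=NULL, level 3).
Iteration 4: parent_id is NULL; no match; recursion stops.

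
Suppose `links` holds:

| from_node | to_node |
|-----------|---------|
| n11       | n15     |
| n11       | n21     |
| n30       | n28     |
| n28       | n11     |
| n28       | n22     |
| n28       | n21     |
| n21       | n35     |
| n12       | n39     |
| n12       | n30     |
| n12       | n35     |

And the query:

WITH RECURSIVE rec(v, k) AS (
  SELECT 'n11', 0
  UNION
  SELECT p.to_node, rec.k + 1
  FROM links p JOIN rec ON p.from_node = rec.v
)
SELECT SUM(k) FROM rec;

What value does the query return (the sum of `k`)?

4

Base: (n11, k=0).
Iteration 1: edges from {n11} -> (n15, k=1), (n21, k=1).
Iteration 2: edges from {n15,n21} -> (n35, k=2).
Iteration 3: no outgoing edges from {n35}; recursion stops.
SUM(k) = 0 + 1 + 1 + 2 = 4.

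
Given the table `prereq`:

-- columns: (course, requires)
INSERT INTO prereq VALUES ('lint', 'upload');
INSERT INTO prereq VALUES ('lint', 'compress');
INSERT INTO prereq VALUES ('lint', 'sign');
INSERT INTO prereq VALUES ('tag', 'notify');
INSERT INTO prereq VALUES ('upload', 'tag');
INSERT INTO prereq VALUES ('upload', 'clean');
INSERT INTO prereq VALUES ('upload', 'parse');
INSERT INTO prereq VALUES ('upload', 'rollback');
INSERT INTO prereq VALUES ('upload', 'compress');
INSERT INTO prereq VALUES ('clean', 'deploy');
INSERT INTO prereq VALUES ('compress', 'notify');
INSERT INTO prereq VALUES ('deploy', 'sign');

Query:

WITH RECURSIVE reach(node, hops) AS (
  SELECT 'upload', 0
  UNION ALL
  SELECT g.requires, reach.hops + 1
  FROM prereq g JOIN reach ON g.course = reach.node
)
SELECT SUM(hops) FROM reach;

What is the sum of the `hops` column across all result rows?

Base: (upload, hops=0).
Iteration 1: edges from {upload} -> (clean, hops=1), (compress, hops=1), (parse, hops=1), (rollback, hops=1), (tag, hops=1).
Iteration 2: edges from {clean,compress,parse,rollback,tag} -> (deploy, hops=2), (notify, hops=2) x2. [UNION ALL keeps all 3 new rows, including repeats]
Iteration 3: edges from {deploy,notify} -> (sign, hops=3).
Iteration 4: no outgoing edges from {sign}; recursion stops.
SUM(hops) = 0 + 1 + 1 + 1 + 1 + 1 + 2 + 2 + 2 + 3 = 14.

14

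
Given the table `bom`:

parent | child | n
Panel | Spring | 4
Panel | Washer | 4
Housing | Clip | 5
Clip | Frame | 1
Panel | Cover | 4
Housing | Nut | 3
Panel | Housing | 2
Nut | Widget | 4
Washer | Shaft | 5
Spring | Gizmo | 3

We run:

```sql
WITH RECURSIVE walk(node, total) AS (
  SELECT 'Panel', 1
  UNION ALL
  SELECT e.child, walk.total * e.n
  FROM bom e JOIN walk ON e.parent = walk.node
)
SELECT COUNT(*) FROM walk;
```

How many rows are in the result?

11

Base: (Panel, total=1).
Iteration 1: components of {Panel} -> Cover = 1*4 = 4, Housing = 1*2 = 2, Spring = 1*4 = 4, Washer = 1*4 = 4.
Iteration 2: components of {Cover,Housing,Spring,Washer} -> Clip = 2*5 = 10, Gizmo = 4*3 = 12, Nut = 2*3 = 6, Shaft = 4*5 = 20.
Iteration 3: components of {Clip,Gizmo,Nut,Shaft} -> Frame = 10*1 = 10, Widget = 6*4 = 24.
Iteration 4: no further components; recursion stops.
Total rows emitted: 11.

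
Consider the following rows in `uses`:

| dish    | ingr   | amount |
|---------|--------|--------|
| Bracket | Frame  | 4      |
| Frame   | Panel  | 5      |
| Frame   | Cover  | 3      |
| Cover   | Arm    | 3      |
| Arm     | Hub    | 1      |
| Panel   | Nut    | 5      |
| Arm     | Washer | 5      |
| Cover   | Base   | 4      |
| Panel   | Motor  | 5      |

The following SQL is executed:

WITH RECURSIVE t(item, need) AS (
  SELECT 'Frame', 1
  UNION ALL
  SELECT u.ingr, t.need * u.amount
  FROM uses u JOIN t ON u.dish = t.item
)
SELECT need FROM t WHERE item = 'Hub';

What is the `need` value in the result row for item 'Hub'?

9

Base: (Frame, need=1).
Iteration 1: components of {Frame} -> Cover = 1*3 = 3, Panel = 1*5 = 5.
Iteration 2: components of {Cover,Panel} -> Arm = 3*3 = 9, Base = 3*4 = 12, Motor = 5*5 = 25, Nut = 5*5 = 25.
Iteration 3: components of {Arm,Base,Motor,Nut} -> Hub = 9*1 = 9, Washer = 9*5 = 45.
Iteration 4: no further components; recursion stops.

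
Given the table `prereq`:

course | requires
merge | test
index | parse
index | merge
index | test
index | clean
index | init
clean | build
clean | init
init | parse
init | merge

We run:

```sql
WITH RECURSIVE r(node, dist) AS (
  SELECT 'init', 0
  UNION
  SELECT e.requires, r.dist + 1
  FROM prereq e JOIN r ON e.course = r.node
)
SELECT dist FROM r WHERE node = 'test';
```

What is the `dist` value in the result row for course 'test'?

2

Base: (init, dist=0).
Iteration 1: edges from {init} -> (merge, dist=1), (parse, dist=1).
Iteration 2: edges from {merge,parse} -> (test, dist=2).
Iteration 3: no outgoing edges from {test}; recursion stops.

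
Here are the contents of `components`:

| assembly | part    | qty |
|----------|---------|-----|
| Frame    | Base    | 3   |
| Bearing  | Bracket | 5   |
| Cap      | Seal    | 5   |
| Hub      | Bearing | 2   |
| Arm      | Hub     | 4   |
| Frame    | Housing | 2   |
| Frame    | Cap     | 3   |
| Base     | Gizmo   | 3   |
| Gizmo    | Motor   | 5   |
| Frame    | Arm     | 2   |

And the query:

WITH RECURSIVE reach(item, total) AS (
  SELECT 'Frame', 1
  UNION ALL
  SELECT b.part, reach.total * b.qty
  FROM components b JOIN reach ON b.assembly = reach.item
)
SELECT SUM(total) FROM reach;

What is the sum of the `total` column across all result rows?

Base: (Frame, total=1).
Iteration 1: components of {Frame} -> Arm = 1*2 = 2, Base = 1*3 = 3, Cap = 1*3 = 3, Housing = 1*2 = 2.
Iteration 2: components of {Arm,Base,Cap,Housing} -> Gizmo = 3*3 = 9, Hub = 2*4 = 8, Seal = 3*5 = 15.
Iteration 3: components of {Gizmo,Hub,Seal} -> Bearing = 8*2 = 16, Motor = 9*5 = 45.
Iteration 4: components of {Bearing,Motor} -> Bracket = 16*5 = 80.
Iteration 5: no further components; recursion stops.
SUM(total) = 1 + 2 + 2 + 3 + 3 + 8 + 9 + 15 + 16 + 45 + 80 = 184.

184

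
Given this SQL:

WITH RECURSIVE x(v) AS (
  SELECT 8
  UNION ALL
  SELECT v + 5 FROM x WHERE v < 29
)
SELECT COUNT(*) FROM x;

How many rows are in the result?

6

Base: v=8.
Iteration 1: 8 < 29 holds -> v = 8 + 5 = 13.
Iteration 2: 13 < 29 holds -> v = 13 + 5 = 18.
Iteration 3: 18 < 29 holds -> v = 18 + 5 = 23.
Iteration 4: 23 < 29 holds -> v = 23 + 5 = 28.
Iteration 5: 28 < 29 holds -> v = 28 + 5 = 33.
Iteration 6: 33 < 29 fails; recursion stops.
Total rows emitted: 6.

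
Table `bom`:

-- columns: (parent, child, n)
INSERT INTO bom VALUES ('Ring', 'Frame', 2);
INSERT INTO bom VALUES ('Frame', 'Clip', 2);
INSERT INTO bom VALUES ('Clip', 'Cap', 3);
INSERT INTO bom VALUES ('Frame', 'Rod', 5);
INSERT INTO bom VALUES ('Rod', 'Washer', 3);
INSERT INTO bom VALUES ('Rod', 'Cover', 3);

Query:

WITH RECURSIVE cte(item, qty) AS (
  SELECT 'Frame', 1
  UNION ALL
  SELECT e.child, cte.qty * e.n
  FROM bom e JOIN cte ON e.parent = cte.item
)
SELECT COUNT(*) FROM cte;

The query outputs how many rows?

6

Base: (Frame, qty=1).
Iteration 1: components of {Frame} -> Clip = 1*2 = 2, Rod = 1*5 = 5.
Iteration 2: components of {Clip,Rod} -> Cap = 2*3 = 6, Cover = 5*3 = 15, Washer = 5*3 = 15.
Iteration 3: no further components; recursion stops.
Total rows emitted: 6.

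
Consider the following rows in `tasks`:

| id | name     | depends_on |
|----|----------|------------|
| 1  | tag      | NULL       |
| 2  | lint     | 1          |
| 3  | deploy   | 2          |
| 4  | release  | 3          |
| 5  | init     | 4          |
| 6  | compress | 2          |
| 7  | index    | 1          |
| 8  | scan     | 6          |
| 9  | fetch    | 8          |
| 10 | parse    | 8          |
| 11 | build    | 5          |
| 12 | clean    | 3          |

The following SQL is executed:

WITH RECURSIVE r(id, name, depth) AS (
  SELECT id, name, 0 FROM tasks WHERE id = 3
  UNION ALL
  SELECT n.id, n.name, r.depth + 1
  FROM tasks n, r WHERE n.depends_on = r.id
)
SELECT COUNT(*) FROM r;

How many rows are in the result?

5

Base: id=3 (deploy) at depth 0.
Iteration 1: rows with depends_on in {3} -> release (id 4, depth 1), clean (id 12, depth 1).
Iteration 2: rows with depends_on in {4,12} -> init (id 5, depth 2).
Iteration 3: rows with depends_on in {5} -> build (id 11, depth 3).
Iteration 4: no rows with depends_on in {11}; recursion stops.
Total rows emitted: 5.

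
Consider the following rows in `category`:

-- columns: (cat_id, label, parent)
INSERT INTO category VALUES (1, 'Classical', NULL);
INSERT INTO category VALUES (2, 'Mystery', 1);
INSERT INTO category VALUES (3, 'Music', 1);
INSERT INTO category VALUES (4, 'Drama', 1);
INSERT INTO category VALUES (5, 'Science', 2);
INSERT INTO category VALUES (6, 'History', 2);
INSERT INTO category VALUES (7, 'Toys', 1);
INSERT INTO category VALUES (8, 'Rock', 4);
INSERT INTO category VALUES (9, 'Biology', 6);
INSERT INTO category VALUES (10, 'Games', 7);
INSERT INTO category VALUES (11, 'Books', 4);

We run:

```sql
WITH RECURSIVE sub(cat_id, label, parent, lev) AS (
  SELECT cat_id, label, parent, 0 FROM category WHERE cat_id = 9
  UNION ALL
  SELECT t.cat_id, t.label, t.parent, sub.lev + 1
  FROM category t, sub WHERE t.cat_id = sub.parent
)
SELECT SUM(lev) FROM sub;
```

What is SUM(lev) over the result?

Base: cat_id=9 (Biology), parent=6, lev 0.
Iteration 1: join on cat_id=6 -> History (id 6, parent=2, lev 1).
Iteration 2: join on cat_id=2 -> Mystery (id 2, parent=1, lev 2).
Iteration 3: join on cat_id=1 -> Classical (id 1, parent=NULL, lev 3).
Iteration 4: parent is NULL; no match; recursion stops.
SUM(lev) = 0 + 1 + 2 + 3 = 6.

6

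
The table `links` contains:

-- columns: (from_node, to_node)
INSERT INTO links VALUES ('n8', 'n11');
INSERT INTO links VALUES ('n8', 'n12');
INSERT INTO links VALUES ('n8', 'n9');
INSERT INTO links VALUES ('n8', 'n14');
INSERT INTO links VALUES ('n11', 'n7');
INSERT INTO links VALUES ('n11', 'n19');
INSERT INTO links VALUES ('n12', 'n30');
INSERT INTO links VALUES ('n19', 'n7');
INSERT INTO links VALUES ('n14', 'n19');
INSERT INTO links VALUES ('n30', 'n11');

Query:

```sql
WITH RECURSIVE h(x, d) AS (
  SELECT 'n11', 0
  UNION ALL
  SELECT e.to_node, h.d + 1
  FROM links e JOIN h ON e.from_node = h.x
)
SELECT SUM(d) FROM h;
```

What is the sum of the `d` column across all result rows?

4

Base: (n11, d=0).
Iteration 1: edges from {n11} -> (n19, d=1), (n7, d=1).
Iteration 2: edges from {n19,n7} -> (n7, d=2).
Iteration 3: no outgoing edges from {n7}; recursion stops.
SUM(d) = 0 + 1 + 1 + 2 = 4.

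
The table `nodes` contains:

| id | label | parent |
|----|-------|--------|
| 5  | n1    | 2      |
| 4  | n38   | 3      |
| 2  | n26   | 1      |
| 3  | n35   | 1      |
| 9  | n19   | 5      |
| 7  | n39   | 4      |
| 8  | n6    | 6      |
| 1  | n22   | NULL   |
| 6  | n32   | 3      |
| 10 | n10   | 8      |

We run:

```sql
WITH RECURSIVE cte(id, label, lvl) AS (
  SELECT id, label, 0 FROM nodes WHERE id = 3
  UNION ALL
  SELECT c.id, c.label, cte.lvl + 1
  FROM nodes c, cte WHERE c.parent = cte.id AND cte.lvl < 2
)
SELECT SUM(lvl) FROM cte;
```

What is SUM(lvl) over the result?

Base: id=3 (n35) at lvl 0.
Iteration 1: rows with parent in {3} -> n38 (id 4, lvl 1), n32 (id 6, lvl 1).
Iteration 2: rows with parent in {4,6} -> n39 (id 7, lvl 2), n6 (id 8, lvl 2).
Iteration 3: lvl < 2 fails for all current rows; recursion stops.
SUM(lvl) = 0 + 1 + 1 + 2 + 2 = 6.

6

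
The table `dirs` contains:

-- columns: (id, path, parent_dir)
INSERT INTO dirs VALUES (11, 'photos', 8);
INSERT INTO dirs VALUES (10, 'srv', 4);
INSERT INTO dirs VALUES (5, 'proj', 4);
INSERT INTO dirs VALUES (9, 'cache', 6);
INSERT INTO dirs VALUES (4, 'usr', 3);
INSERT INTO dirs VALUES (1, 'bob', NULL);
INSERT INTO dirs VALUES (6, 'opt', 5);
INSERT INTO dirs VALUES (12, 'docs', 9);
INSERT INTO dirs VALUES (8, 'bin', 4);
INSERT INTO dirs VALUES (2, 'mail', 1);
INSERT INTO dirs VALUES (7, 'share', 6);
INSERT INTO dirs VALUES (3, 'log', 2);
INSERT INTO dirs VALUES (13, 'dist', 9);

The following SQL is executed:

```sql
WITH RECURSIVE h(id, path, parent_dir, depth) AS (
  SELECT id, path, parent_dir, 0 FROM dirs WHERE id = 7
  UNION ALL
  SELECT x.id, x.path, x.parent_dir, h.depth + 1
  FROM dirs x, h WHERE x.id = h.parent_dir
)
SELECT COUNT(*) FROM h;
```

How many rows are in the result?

Base: id=7 (share), parent_dir=6, depth 0.
Iteration 1: join on id=6 -> opt (id 6, parent_dir=5, depth 1).
Iteration 2: join on id=5 -> proj (id 5, parent_dir=4, depth 2).
Iteration 3: join on id=4 -> usr (id 4, parent_dir=3, depth 3).
Iteration 4: join on id=3 -> log (id 3, parent_dir=2, depth 4).
Iteration 5: join on id=2 -> mail (id 2, parent_dir=1, depth 5).
Iteration 6: join on id=1 -> bob (id 1, parent_dir=NULL, depth 6).
Iteration 7: parent_dir is NULL; no match; recursion stops.
Total rows emitted: 7.

7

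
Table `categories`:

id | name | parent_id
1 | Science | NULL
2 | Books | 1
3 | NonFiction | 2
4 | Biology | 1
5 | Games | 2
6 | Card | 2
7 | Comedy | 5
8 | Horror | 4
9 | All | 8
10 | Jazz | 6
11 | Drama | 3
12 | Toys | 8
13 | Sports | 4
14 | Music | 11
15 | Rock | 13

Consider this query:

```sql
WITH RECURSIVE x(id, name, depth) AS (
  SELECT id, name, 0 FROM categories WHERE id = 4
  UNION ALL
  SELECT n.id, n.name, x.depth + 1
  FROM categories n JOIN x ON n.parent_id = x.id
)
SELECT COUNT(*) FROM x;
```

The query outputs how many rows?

Base: id=4 (Biology) at depth 0.
Iteration 1: rows with parent_id in {4} -> Horror (id 8, depth 1), Sports (id 13, depth 1).
Iteration 2: rows with parent_id in {8,13} -> All (id 9, depth 2), Toys (id 12, depth 2), Rock (id 15, depth 2).
Iteration 3: no rows with parent_id in {9,12,15}; recursion stops.
Total rows emitted: 6.

6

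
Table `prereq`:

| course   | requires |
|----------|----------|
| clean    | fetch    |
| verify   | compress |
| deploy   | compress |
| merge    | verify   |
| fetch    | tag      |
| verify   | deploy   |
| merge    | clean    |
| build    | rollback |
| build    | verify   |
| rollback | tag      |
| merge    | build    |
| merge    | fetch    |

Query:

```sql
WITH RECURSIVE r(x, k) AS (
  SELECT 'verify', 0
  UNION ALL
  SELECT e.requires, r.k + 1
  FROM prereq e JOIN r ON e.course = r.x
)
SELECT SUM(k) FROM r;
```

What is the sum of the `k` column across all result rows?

Base: (verify, k=0).
Iteration 1: edges from {verify} -> (compress, k=1), (deploy, k=1).
Iteration 2: edges from {compress,deploy} -> (compress, k=2).
Iteration 3: no outgoing edges from {compress}; recursion stops.
SUM(k) = 0 + 1 + 1 + 2 = 4.

4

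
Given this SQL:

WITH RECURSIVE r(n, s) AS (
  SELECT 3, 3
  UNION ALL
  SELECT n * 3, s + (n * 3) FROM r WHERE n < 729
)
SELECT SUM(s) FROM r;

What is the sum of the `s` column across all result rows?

Base: n=3, s=3.
Iteration 1: 3 < 729 holds -> n = 3 * 3 = 9, s = 3 + 9 = 12.
Iteration 2: 9 < 729 holds -> n = 9 * 3 = 27, s = 12 + 27 = 39.
Iteration 3: 27 < 729 holds -> n = 27 * 3 = 81, s = 39 + 81 = 120.
Iteration 4: 81 < 729 holds -> n = 81 * 3 = 243, s = 120 + 243 = 363.
Iteration 5: 243 < 729 holds -> n = 243 * 3 = 729, s = 363 + 729 = 1092.
Iteration 6: 729 < 729 fails; recursion stops.
SUM(s) = 3 + 12 + 39 + 120 + 363 + 1092 = 1629.

1629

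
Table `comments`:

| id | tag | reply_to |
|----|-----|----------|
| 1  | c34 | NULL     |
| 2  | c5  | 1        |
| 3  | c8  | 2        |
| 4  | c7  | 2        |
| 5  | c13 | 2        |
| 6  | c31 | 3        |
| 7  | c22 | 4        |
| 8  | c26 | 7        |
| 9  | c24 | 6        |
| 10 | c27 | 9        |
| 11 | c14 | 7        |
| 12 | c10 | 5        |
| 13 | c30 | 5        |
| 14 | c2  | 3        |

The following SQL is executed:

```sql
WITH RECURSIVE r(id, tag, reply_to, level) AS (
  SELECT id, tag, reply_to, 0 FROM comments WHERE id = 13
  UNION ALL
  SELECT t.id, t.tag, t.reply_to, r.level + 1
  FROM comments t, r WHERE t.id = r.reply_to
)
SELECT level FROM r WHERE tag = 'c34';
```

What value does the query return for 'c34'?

3

Base: id=13 (c30), reply_to=5, level 0.
Iteration 1: join on id=5 -> c13 (id 5, reply_to=2, level 1).
Iteration 2: join on id=2 -> c5 (id 2, reply_to=1, level 2).
Iteration 3: join on id=1 -> c34 (id 1, reply_to=NULL, level 3).
Iteration 4: reply_to is NULL; no match; recursion stops.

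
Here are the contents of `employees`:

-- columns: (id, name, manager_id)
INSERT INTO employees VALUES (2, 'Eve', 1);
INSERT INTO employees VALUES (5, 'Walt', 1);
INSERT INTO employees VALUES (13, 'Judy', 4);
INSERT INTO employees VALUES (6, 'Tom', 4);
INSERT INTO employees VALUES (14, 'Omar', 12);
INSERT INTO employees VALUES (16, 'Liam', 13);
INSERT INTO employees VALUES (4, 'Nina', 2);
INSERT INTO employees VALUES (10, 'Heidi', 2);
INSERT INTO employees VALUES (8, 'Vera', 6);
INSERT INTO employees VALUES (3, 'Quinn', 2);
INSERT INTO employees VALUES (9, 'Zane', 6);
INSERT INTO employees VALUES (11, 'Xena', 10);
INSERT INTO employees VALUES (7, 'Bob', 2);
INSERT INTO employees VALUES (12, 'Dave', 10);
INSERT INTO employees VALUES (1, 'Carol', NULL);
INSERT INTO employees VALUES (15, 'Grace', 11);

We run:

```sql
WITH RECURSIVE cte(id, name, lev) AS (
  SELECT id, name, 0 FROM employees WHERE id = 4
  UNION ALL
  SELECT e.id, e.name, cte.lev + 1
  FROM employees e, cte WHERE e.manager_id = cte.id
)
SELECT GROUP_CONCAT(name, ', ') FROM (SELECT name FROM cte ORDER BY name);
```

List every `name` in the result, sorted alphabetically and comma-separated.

Judy, Liam, Nina, Tom, Vera, Zane

Base: id=4 (Nina) at lev 0.
Iteration 1: rows with manager_id in {4} -> Tom (id 6, lev 1), Judy (id 13, lev 1).
Iteration 2: rows with manager_id in {6,13} -> Vera (id 8, lev 2), Zane (id 9, lev 2), Liam (id 16, lev 2).
Iteration 3: no rows with manager_id in {8,9,16}; recursion stops.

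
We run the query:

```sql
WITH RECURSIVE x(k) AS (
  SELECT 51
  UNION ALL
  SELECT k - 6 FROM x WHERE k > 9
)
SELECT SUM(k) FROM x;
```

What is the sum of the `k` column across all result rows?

Base: k=51.
Iteration 1: 51 > 9 holds -> k = 51 - 6 = 45.
Iteration 2: 45 > 9 holds -> k = 45 - 6 = 39.
Iteration 3: 39 > 9 holds -> k = 39 - 6 = 33.
Iteration 4: 33 > 9 holds -> k = 33 - 6 = 27.
Iteration 5: 27 > 9 holds -> k = 27 - 6 = 21.
Iteration 6: 21 > 9 holds -> k = 21 - 6 = 15.
Iteration 7: 15 > 9 holds -> k = 15 - 6 = 9.
Iteration 8: 9 > 9 fails; recursion stops.
SUM(k) = 51 + 45 + 39 + 33 + 27 + 21 + 15 + 9 = 240.

240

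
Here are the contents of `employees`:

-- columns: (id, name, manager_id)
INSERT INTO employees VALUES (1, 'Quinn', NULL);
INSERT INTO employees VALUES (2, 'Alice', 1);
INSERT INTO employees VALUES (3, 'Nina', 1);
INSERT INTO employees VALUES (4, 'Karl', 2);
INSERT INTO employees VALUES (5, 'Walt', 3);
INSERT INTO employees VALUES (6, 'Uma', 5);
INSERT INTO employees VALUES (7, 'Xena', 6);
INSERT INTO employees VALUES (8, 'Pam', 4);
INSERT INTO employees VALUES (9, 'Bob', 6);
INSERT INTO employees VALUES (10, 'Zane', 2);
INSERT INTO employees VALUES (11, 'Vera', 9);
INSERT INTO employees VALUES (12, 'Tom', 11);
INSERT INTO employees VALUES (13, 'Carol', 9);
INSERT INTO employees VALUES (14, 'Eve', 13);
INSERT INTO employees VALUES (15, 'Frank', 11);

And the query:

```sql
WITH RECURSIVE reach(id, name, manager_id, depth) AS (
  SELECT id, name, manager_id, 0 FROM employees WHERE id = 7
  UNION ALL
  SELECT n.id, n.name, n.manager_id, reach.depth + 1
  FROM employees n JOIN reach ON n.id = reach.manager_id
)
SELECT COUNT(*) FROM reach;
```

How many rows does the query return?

5

Base: id=7 (Xena), manager_id=6, depth 0.
Iteration 1: join on id=6 -> Uma (id 6, manager_id=5, depth 1).
Iteration 2: join on id=5 -> Walt (id 5, manager_id=3, depth 2).
Iteration 3: join on id=3 -> Nina (id 3, manager_id=1, depth 3).
Iteration 4: join on id=1 -> Quinn (id 1, manager_id=NULL, depth 4).
Iteration 5: manager_id is NULL; no match; recursion stops.
Total rows emitted: 5.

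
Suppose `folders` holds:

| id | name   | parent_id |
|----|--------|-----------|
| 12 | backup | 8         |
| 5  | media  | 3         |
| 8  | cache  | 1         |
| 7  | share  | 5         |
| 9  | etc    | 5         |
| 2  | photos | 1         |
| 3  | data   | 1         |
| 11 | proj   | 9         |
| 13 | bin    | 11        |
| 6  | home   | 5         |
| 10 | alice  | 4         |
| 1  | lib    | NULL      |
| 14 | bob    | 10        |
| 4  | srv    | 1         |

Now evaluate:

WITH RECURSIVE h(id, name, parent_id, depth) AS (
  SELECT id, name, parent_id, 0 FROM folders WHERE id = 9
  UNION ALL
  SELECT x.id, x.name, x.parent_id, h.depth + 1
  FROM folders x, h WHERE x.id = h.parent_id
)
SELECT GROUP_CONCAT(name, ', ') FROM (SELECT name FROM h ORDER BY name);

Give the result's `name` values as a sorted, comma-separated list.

data, etc, lib, media

Base: id=9 (etc), parent_id=5, depth 0.
Iteration 1: join on id=5 -> media (id 5, parent_id=3, depth 1).
Iteration 2: join on id=3 -> data (id 3, parent_id=1, depth 2).
Iteration 3: join on id=1 -> lib (id 1, parent_id=NULL, depth 3).
Iteration 4: parent_id is NULL; no match; recursion stops.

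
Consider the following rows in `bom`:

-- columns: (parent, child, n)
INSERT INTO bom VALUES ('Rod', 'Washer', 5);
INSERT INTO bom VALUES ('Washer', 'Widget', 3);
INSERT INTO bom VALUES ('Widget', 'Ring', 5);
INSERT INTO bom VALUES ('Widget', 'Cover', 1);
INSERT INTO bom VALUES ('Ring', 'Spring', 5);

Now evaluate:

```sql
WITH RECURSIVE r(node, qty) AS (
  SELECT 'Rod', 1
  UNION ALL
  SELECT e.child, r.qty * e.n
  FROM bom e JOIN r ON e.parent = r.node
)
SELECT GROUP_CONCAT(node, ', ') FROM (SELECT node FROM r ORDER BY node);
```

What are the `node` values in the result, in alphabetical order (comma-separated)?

Base: (Rod, qty=1).
Iteration 1: components of {Rod} -> Washer = 1*5 = 5.
Iteration 2: components of {Washer} -> Widget = 5*3 = 15.
Iteration 3: components of {Widget} -> Cover = 15*1 = 15, Ring = 15*5 = 75.
Iteration 4: components of {Cover,Ring} -> Spring = 75*5 = 375.
Iteration 5: no further components; recursion stops.

Cover, Ring, Rod, Spring, Washer, Widget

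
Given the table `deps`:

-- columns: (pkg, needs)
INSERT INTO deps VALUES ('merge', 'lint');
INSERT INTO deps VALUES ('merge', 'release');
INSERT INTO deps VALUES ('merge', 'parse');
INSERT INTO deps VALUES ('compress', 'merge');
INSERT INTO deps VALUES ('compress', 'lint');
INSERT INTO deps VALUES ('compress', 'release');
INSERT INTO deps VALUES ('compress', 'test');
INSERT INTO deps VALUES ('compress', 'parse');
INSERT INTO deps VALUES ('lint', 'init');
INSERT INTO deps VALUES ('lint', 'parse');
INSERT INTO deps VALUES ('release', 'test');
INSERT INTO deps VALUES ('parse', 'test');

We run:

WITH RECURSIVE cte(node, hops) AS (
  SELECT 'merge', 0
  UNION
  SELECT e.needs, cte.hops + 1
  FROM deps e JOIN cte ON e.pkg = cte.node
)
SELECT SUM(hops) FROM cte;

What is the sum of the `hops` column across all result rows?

12

Base: (merge, hops=0).
Iteration 1: edges from {merge} -> (lint, hops=1), (parse, hops=1), (release, hops=1).
Iteration 2: edges from {lint,parse,release} -> (init, hops=2), (parse, hops=2), (test, hops=2). [UNION drops 1 duplicate row(s)]
Iteration 3: edges from {init,parse,test} -> (test, hops=3).
Iteration 4: no outgoing edges from {test}; recursion stops.
SUM(hops) = 0 + 1 + 1 + 1 + 2 + 2 + 2 + 3 = 12.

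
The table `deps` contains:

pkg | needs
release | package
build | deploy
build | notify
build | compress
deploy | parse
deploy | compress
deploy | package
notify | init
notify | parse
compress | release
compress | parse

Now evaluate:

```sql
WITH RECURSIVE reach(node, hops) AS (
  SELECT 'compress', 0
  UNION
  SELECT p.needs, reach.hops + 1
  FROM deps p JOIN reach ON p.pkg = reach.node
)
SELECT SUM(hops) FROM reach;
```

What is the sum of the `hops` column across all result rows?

Base: (compress, hops=0).
Iteration 1: edges from {compress} -> (parse, hops=1), (release, hops=1).
Iteration 2: edges from {parse,release} -> (package, hops=2).
Iteration 3: no outgoing edges from {package}; recursion stops.
SUM(hops) = 0 + 1 + 1 + 2 = 4.

4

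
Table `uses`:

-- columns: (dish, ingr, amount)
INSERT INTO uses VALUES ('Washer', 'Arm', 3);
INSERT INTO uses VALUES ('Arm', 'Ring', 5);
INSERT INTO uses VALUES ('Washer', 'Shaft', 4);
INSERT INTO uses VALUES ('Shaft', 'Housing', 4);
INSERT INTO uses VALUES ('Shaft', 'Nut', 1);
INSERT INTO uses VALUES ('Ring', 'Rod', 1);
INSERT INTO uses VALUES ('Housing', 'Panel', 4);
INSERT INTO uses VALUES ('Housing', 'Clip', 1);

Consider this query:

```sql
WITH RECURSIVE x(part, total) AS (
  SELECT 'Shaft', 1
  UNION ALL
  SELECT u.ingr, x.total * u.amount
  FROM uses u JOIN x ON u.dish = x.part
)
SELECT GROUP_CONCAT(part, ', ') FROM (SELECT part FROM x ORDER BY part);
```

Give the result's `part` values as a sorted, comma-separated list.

Base: (Shaft, total=1).
Iteration 1: components of {Shaft} -> Housing = 1*4 = 4, Nut = 1*1 = 1.
Iteration 2: components of {Housing,Nut} -> Clip = 4*1 = 4, Panel = 4*4 = 16.
Iteration 3: no further components; recursion stops.

Clip, Housing, Nut, Panel, Shaft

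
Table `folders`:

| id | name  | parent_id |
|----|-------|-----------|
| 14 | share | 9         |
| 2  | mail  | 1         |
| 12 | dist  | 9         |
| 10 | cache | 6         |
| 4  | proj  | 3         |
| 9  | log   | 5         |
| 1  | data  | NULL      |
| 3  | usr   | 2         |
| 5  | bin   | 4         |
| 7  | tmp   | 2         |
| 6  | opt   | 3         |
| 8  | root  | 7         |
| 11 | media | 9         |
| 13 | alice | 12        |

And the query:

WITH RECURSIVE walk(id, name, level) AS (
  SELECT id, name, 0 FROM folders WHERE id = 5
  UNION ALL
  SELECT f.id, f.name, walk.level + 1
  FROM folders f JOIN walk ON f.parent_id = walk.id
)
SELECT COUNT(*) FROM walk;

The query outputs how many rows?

6

Base: id=5 (bin) at level 0.
Iteration 1: rows with parent_id in {5} -> log (id 9, level 1).
Iteration 2: rows with parent_id in {9} -> media (id 11, level 2), dist (id 12, level 2), share (id 14, level 2).
Iteration 3: rows with parent_id in {11,12,14} -> alice (id 13, level 3).
Iteration 4: no rows with parent_id in {13}; recursion stops.
Total rows emitted: 6.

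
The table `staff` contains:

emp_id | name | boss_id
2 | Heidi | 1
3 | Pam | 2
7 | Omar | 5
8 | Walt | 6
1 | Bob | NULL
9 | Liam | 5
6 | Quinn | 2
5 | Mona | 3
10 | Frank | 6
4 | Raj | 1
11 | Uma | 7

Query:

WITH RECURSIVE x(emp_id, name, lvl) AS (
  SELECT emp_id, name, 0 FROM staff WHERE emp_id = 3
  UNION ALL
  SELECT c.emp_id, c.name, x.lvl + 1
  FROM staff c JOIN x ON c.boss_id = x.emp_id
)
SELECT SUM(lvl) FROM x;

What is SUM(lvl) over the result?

8

Base: emp_id=3 (Pam) at lvl 0.
Iteration 1: rows with boss_id in {3} -> Mona (id 5, lvl 1).
Iteration 2: rows with boss_id in {5} -> Omar (id 7, lvl 2), Liam (id 9, lvl 2).
Iteration 3: rows with boss_id in {7,9} -> Uma (id 11, lvl 3).
Iteration 4: no rows with boss_id in {11}; recursion stops.
SUM(lvl) = 0 + 1 + 2 + 2 + 3 = 8.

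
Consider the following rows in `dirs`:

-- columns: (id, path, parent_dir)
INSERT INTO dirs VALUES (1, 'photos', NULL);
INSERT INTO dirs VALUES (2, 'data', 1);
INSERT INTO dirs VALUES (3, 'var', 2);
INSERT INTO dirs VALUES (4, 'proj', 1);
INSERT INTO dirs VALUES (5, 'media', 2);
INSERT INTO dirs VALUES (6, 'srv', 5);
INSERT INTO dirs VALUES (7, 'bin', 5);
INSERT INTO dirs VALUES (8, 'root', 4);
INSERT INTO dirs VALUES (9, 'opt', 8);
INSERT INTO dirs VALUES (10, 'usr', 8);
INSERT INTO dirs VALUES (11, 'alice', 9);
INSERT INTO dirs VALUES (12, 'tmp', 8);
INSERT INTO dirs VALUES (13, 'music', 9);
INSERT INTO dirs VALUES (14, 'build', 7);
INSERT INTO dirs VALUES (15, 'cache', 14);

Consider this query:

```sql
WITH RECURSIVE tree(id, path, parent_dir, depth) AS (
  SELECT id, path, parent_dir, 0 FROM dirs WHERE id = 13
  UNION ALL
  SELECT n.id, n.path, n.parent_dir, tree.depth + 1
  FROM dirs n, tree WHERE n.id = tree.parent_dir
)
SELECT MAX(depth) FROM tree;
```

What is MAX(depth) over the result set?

Base: id=13 (music), parent_dir=9, depth 0.
Iteration 1: join on id=9 -> opt (id 9, parent_dir=8, depth 1).
Iteration 2: join on id=8 -> root (id 8, parent_dir=4, depth 2).
Iteration 3: join on id=4 -> proj (id 4, parent_dir=1, depth 3).
Iteration 4: join on id=1 -> photos (id 1, parent_dir=NULL, depth 4).
Iteration 5: parent_dir is NULL; no match; recursion stops.
depth values: 0, 1, 2, 3, 4; the maximum is 4.

4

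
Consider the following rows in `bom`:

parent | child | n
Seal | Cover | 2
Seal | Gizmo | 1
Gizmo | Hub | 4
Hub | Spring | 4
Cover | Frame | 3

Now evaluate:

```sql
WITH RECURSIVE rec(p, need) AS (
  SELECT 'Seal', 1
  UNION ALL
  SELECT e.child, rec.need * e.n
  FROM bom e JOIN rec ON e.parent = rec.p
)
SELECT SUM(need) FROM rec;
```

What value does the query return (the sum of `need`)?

Base: (Seal, need=1).
Iteration 1: components of {Seal} -> Cover = 1*2 = 2, Gizmo = 1*1 = 1.
Iteration 2: components of {Cover,Gizmo} -> Frame = 2*3 = 6, Hub = 1*4 = 4.
Iteration 3: components of {Frame,Hub} -> Spring = 4*4 = 16.
Iteration 4: no further components; recursion stops.
SUM(need) = 1 + 2 + 1 + 6 + 4 + 16 = 30.

30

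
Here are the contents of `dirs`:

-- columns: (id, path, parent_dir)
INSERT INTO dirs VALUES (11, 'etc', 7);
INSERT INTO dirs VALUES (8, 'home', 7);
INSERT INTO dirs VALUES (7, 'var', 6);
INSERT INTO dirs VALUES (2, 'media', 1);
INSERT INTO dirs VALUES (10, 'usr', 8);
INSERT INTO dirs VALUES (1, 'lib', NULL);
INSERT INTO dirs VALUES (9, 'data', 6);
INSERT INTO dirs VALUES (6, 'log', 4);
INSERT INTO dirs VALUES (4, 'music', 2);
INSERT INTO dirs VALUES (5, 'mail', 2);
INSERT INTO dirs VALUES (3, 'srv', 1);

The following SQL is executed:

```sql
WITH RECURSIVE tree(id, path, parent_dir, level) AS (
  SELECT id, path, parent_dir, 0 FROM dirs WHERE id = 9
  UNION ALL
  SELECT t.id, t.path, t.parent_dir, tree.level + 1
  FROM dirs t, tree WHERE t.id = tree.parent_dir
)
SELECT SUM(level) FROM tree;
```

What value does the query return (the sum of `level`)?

10

Base: id=9 (data), parent_dir=6, level 0.
Iteration 1: join on id=6 -> log (id 6, parent_dir=4, level 1).
Iteration 2: join on id=4 -> music (id 4, parent_dir=2, level 2).
Iteration 3: join on id=2 -> media (id 2, parent_dir=1, level 3).
Iteration 4: join on id=1 -> lib (id 1, parent_dir=NULL, level 4).
Iteration 5: parent_dir is NULL; no match; recursion stops.
SUM(level) = 0 + 1 + 2 + 3 + 4 = 10.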